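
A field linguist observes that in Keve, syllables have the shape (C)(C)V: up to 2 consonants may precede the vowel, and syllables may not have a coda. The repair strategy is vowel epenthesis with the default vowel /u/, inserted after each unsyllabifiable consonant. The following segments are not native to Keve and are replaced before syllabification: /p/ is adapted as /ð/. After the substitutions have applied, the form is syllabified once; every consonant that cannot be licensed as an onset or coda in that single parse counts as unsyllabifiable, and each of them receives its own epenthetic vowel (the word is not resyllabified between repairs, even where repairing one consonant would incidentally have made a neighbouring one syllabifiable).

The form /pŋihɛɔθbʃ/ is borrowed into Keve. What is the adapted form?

ðŋihɛɔθubuʃu

Substitution: /p/ → /ð/, giving /ðŋihɛɔθbʃ/.
Under (C)(C)V, the unsyllabifiable consonants are /θ/, /b/, /ʃ/ (no codas are permitted; onsets may contain at most 2 consonants).
Inserting the epenthetic vowel yields /θ/ → /θu/, /b/ → /bu/, /ʃ/ → /ʃu/.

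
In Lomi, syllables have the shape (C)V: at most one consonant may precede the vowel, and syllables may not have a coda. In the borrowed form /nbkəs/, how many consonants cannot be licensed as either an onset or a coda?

The consonants /n/, /b/, /s/ cannot be parsed into a legal (C)V syllable (no codas are permitted; onsets are limited to one consonant).

3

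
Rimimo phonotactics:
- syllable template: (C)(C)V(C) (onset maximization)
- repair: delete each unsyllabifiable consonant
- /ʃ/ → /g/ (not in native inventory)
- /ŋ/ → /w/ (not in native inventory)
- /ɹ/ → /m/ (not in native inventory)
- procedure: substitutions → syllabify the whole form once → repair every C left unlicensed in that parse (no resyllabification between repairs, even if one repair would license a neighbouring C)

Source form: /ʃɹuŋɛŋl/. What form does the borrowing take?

Substitution: /ʃ/ → /g/, /ɹ/ → /m/, /ŋ/ → /w/, giving /gmuwɛwl/.
The consonants /l/ cannot be parsed into a legal (C)(C)V(C) syllable (at most one coda consonant is licensed; onsets may contain at most 2 consonants).
Deletion applies to /l/.

gmuwɛw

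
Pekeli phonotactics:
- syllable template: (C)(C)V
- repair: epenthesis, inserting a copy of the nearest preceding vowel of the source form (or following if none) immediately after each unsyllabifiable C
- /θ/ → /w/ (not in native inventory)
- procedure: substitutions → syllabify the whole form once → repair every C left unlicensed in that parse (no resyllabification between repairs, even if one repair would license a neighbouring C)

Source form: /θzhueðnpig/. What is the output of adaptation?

wuzhueðenpigi

Substitution: /θ/ → /w/, giving /wzhueðnpig/.
Syllabifying with onset maximization leaves /w/, /ð/, /g/ stranded (no codas are permitted; onsets may contain at most 2 consonants).
Epenthesis after each stranded consonant: /w/ → /wu/, /ð/ → /ðe/, /g/ → /gi/.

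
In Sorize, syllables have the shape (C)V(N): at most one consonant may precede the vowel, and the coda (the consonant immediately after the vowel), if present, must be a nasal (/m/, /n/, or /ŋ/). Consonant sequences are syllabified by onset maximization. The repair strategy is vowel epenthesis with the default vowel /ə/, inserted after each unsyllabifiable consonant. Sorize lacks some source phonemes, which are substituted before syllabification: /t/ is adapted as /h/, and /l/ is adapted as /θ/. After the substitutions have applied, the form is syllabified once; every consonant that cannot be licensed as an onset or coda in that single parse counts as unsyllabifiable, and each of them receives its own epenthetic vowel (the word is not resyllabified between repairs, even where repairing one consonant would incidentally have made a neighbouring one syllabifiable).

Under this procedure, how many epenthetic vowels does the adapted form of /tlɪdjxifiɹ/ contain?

4

After substitution the input is /hθɪdjxifiɹ/.
The unsyllabifiable consonants are /h/, /d/, /j/, /ɹ/; each receives one epenthetic vowel.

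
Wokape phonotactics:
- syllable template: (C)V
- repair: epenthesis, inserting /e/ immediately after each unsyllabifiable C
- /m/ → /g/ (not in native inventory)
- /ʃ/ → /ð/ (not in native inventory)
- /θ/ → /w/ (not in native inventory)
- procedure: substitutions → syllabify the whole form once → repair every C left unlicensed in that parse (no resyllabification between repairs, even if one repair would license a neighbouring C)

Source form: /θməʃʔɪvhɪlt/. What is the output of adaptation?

wegəðeʔɪvehɪlete

Substitution: /θ/ → /w/, /m/ → /g/, /ʃ/ → /ð/, giving /wgəðʔɪvhɪlt/.
Syllabifying with onset maximization leaves /w/, /ð/, /v/, /l/, /t/ stranded (no codas are permitted; onsets are limited to one consonant).
Inserting the epenthetic vowel yields /w/ → /we/, /ð/ → /ðe/, /v/ → /ve/, /l/ → /le/, /t/ → /te/.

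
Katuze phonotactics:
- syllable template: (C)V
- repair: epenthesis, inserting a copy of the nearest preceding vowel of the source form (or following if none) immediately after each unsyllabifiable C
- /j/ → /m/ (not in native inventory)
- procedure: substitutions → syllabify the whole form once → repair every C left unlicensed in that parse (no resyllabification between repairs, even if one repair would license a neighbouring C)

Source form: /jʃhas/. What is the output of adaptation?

Substitution: /j/ → /m/, giving /mʃhas/.
The consonants /m/, /ʃ/, /s/ cannot be parsed into a legal (C)V syllable (no codas are permitted; onsets are limited to one consonant).
Epenthesis after each stranded consonant: /m/ → /ma/, /ʃ/ → /ʃa/, /s/ → /sa/.

maʃahasa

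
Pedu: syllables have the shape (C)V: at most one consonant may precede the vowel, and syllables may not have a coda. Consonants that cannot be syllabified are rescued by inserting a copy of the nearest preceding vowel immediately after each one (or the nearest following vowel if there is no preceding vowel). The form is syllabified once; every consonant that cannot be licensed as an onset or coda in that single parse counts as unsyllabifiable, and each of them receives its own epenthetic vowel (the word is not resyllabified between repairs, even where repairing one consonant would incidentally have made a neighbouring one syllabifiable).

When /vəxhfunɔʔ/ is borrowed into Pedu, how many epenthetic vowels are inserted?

3

The unsyllabifiable consonants are /x/, /h/, /ʔ/; each receives one epenthetic vowel.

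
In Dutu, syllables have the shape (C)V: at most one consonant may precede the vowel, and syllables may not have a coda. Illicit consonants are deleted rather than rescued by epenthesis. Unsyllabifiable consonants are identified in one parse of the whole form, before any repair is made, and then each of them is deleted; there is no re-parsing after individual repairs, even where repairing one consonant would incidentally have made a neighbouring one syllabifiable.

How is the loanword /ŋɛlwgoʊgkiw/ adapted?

ŋɛgoʊki

Syllabifying with onset maximization leaves /l/, /w/, /g/, /w/ stranded (no codas are permitted; onsets are limited to one consonant).
Deleting the stranded consonants removes /l/, /w/, /g/, /w/.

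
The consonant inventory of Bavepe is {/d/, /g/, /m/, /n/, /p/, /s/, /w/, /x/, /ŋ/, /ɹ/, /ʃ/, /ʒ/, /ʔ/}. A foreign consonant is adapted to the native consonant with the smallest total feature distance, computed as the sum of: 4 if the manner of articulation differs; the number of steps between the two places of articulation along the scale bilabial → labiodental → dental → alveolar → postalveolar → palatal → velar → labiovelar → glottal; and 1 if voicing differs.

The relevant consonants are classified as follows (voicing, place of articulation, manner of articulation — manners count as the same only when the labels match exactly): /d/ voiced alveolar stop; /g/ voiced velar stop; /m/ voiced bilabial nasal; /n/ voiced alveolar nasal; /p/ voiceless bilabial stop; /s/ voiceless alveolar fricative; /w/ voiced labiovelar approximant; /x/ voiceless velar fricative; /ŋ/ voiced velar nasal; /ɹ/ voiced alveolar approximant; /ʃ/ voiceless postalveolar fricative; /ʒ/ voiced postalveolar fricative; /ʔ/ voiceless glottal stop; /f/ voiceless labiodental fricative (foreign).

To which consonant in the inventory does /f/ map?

/s/ is closest: same manner (fricative), place distance 2 (labiodental→alveolar), same voicing; total 2. Next closest is /ʃ/ at distance 3.

s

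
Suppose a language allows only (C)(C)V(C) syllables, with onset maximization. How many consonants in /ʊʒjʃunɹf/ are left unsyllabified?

2

Syllabifying with onset maximization leaves /ɹ/, /f/ stranded (at most one coda consonant is licensed; onsets may contain at most 2 consonants).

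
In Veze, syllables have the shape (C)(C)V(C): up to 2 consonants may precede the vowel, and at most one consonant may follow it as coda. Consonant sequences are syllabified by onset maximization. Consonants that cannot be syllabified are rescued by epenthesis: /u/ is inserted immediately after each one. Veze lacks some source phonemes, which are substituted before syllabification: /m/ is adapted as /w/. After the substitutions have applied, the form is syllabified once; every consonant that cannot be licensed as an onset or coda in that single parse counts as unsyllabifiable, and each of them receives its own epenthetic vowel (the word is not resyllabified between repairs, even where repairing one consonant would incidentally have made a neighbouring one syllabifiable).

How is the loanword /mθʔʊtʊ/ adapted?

Substitution: /m/ → /w/, giving /wθʔʊtʊ/.
Syllabifying with onset maximization leaves /w/ stranded (at most one coda consonant is licensed; onsets may contain at most 2 consonants).
Each unlicensed consonant becomes the onset of a new syllable: /w/ → /wu/.

wuθʔʊtʊ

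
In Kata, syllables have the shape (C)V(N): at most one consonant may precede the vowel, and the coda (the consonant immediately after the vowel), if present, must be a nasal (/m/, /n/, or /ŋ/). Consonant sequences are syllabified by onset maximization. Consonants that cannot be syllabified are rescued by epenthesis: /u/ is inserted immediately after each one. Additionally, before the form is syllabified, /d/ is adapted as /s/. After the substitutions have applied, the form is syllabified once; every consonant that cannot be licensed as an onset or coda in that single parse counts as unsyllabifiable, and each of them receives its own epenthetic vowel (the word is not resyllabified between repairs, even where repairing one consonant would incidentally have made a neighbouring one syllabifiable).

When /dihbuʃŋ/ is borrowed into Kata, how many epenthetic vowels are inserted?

3

After substitution the input is /sihbuʃŋ/.
The unsyllabifiable consonants are /h/, /ʃ/, /ŋ/; each receives one epenthetic vowel.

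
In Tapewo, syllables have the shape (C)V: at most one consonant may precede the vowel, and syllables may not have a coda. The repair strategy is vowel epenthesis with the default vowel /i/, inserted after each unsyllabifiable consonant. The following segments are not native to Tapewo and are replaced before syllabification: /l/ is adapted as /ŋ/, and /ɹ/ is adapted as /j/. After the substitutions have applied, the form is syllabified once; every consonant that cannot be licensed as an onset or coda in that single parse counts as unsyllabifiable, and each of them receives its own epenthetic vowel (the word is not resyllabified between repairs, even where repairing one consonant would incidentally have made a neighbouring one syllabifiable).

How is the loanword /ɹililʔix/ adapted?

jiŋiŋiʔixi

Substitution: /ɹ/ → /j/, /l/ → /ŋ/, giving /jiŋiŋʔix/.
Under (C)V, the unsyllabifiable consonants are /ŋ/, /x/ (no codas are permitted; onsets are limited to one consonant).
Each unlicensed consonant becomes the onset of a new syllable: /ŋ/ → /ŋi/, /x/ → /xi/.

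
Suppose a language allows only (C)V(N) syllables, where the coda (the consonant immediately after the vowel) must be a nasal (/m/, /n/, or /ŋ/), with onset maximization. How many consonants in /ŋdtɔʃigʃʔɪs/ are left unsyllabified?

Under (C)V(N), the unsyllabifiable consonants are /ŋ/, /d/, /g/, /ʃ/, /s/ (only a nasal (/m/, /n/, or /ŋ/) is licensed in coda position; onsets are limited to one consonant).

5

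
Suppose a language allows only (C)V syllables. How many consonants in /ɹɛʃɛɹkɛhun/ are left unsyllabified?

Syllabifying with onset maximization leaves /ɹ/, /n/ stranded (no codas are permitted; onsets are limited to one consonant).

2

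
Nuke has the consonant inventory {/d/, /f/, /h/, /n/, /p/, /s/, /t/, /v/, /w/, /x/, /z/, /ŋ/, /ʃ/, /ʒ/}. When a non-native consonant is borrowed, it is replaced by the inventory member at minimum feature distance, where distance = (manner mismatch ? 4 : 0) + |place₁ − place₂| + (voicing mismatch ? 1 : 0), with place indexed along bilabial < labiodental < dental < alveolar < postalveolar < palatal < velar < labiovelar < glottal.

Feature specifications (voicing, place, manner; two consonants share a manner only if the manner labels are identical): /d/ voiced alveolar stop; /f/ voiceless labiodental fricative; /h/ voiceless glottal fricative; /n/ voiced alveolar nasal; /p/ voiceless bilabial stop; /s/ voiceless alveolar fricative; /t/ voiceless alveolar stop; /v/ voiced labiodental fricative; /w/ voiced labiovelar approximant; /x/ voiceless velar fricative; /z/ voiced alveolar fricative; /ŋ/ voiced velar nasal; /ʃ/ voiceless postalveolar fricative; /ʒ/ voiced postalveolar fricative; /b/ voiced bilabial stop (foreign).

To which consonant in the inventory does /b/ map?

/p/ is closest: same manner (stop), place distance 0 (bilabial→bilabial), voicing differs (+1); total 1. Next closest is /d/ at distance 3.

p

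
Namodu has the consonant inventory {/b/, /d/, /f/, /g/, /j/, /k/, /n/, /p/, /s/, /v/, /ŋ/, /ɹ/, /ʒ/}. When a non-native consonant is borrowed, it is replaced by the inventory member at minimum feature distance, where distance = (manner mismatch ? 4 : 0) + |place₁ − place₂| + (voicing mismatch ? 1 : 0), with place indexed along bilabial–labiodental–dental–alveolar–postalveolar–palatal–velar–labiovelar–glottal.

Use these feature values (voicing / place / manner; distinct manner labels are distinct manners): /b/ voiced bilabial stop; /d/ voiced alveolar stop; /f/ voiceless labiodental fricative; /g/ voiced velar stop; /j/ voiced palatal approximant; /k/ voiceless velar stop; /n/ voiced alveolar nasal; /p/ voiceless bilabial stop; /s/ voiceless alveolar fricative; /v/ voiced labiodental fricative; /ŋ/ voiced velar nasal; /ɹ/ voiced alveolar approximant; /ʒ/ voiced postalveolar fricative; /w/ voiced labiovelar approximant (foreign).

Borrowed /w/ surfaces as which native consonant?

j

/j/ is closest: same manner (approximant), place distance 2 (labiovelar→palatal), same voicing; total 2. Next closest is /ɹ/ at distance 4.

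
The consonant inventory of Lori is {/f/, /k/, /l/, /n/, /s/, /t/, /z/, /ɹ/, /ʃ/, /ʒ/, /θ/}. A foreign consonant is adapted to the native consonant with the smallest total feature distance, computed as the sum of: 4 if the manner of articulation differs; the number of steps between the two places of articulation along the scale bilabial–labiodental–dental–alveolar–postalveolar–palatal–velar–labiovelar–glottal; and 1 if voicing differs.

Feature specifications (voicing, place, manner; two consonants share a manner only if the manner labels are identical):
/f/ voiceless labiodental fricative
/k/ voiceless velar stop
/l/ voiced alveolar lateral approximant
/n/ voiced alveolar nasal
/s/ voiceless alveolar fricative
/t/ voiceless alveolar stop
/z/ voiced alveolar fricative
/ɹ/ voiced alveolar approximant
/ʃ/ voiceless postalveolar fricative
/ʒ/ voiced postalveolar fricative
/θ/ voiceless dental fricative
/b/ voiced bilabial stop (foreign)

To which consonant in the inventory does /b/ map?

t

/t/ is closest: same manner (stop), place distance 3 (bilabial→alveolar), voicing differs (+1); total 4. Next closest is /f/ at distance 6.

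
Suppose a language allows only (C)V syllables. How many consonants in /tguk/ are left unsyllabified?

2

Syllabifying with onset maximization leaves /t/, /k/ stranded (no codas are permitted; onsets are limited to one consonant).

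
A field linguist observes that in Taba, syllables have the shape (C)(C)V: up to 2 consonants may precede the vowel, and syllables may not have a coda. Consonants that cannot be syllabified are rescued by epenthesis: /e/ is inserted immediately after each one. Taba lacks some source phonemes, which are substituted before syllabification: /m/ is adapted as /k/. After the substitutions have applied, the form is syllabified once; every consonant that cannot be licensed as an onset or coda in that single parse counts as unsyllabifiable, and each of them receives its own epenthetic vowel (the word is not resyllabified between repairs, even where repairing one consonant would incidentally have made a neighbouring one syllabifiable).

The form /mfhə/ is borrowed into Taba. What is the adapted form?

kefhə

Substitution: /m/ → /k/, giving /kfhə/.
Syllabifying with onset maximization leaves /k/ stranded (no codas are permitted; onsets may contain at most 2 consonants).
Each unlicensed consonant becomes the onset of a new syllable: /k/ → /ke/.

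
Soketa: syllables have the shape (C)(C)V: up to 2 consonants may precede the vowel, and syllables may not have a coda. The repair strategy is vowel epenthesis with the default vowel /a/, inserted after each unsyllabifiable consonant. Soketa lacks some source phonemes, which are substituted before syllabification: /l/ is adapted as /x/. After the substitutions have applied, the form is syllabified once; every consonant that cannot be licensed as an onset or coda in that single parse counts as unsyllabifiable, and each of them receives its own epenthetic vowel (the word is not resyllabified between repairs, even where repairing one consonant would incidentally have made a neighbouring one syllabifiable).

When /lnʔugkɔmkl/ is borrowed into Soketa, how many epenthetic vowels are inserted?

After substitution the input is /xnʔugkɔmkx/.
The unsyllabifiable consonants are /x/, /m/, /k/, /x/; each receives one epenthetic vowel.

4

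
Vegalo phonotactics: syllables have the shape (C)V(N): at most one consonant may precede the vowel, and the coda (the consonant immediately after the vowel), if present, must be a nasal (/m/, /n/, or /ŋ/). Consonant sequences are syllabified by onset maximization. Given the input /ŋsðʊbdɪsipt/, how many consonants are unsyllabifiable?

Syllabifying with onset maximization leaves /ŋ/, /s/, /b/, /p/, /t/ stranded (only a nasal (/m/, /n/, or /ŋ/) is licensed in coda position; onsets are limited to one consonant).

5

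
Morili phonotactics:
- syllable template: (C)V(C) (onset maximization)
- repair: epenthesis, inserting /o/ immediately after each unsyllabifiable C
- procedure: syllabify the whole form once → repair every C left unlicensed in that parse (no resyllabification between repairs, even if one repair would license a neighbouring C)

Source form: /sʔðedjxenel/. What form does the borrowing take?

Under (C)V(C), the unsyllabifiable consonants are /s/, /ʔ/, /j/ (at most one coda consonant is licensed; onsets are limited to one consonant).
Epenthesis after each stranded consonant: /s/ → /so/, /ʔ/ → /ʔo/, /j/ → /jo/.

soʔoðedjoxenel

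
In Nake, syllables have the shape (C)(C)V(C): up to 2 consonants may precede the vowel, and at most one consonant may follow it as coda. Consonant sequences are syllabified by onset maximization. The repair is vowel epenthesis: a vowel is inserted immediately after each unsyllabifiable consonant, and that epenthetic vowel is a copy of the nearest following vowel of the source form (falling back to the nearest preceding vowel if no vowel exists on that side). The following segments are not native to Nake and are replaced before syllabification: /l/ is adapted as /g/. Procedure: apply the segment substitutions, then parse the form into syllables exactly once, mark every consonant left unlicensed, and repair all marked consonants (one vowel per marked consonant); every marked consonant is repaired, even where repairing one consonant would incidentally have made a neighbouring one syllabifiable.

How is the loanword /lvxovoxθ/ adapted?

govxovoxθo

Substitution: /l/ → /g/, giving /gvxovoxθ/.
Under (C)(C)V(C), the unsyllabifiable consonants are /g/, /θ/ (at most one coda consonant is licensed; onsets may contain at most 2 consonants).
Each unlicensed consonant becomes the onset of a new syllable: /g/ → /go/, /θ/ → /θo/.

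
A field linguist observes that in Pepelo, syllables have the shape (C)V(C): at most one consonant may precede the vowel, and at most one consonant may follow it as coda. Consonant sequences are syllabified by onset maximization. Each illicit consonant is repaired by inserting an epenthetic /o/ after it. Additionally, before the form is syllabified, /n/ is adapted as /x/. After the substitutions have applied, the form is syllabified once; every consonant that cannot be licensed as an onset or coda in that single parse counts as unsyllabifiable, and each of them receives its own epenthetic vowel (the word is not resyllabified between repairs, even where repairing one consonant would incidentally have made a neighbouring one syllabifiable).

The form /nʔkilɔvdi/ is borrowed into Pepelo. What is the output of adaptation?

xoʔokilɔvdi

Substitution: /n/ → /x/, giving /xʔkilɔvdi/.
Under (C)V(C), the unsyllabifiable consonants are /x/, /ʔ/ (at most one coda consonant is licensed; onsets are limited to one consonant).
Epenthesis after each stranded consonant: /x/ → /xo/, /ʔ/ → /ʔo/.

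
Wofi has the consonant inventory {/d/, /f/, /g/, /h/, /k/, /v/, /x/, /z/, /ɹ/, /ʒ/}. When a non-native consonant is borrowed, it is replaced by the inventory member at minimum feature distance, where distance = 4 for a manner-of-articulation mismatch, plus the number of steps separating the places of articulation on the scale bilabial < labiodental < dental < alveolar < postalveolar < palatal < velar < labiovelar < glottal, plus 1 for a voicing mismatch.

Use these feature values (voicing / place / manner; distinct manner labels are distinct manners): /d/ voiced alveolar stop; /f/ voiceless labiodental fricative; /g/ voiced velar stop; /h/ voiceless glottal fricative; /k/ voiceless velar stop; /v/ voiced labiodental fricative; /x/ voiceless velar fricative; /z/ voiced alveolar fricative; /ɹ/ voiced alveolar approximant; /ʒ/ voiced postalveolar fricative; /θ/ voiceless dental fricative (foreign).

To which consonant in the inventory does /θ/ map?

f

/f/ is closest: same manner (fricative), place distance 1 (dental→labiodental), same voicing; total 1. Next closest is /v/ at distance 2.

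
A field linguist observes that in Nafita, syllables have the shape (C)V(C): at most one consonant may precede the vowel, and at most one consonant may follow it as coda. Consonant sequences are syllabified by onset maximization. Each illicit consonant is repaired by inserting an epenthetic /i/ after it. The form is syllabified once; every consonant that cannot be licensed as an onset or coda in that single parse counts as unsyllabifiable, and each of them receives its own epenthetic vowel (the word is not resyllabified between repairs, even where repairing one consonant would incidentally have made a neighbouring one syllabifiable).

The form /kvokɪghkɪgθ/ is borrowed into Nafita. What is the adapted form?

kivokɪghikɪgθi

Under (C)V(C), the unsyllabifiable consonants are /k/, /h/, /θ/ (at most one coda consonant is licensed; onsets are limited to one consonant).
Each unlicensed consonant becomes the onset of a new syllable: /k/ → /ki/, /h/ → /hi/, /θ/ → /θi/.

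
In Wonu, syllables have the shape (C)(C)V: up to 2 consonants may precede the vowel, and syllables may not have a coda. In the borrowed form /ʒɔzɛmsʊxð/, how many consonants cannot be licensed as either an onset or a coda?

Under (C)(C)V, the unsyllabifiable consonants are /x/, /ð/ (no codas are permitted; onsets may contain at most 2 consonants).

2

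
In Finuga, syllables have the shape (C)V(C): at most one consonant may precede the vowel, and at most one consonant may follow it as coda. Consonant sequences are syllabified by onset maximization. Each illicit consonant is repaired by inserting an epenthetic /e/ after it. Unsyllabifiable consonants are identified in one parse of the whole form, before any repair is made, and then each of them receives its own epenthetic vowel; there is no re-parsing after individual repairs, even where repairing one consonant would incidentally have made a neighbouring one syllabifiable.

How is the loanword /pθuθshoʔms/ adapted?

Under (C)V(C), the unsyllabifiable consonants are /p/, /s/, /m/, /s/ (at most one coda consonant is licensed; onsets are limited to one consonant).
Inserting the epenthetic vowel yields /p/ → /pe/, /s/ → /se/, /m/ → /me/, /s/ → /se/.

peθuθsehoʔmese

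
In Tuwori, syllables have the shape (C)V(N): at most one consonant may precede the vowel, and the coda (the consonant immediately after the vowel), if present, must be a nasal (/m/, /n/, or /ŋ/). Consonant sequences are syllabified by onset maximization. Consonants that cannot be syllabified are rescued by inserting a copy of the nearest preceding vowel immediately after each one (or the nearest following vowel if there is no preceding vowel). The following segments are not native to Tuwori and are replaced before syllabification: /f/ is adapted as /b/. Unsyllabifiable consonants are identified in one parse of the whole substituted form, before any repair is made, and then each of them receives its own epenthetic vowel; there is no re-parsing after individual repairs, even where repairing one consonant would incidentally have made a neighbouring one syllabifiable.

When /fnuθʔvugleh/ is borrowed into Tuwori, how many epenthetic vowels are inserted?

5

After substitution the input is /bnuθʔvugleh/.
The unsyllabifiable consonants are /b/, /θ/, /ʔ/, /g/, /h/; each receives one epenthetic vowel.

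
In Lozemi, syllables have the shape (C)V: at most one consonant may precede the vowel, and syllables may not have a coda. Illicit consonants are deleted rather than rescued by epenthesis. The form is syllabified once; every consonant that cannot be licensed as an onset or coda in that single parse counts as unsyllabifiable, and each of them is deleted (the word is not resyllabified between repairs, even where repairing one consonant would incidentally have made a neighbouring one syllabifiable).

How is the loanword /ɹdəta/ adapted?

Under (C)V, the unsyllabifiable consonants are /ɹ/ (no codas are permitted; onsets are limited to one consonant).
Deleting the stranded consonants removes /ɹ/.

dəta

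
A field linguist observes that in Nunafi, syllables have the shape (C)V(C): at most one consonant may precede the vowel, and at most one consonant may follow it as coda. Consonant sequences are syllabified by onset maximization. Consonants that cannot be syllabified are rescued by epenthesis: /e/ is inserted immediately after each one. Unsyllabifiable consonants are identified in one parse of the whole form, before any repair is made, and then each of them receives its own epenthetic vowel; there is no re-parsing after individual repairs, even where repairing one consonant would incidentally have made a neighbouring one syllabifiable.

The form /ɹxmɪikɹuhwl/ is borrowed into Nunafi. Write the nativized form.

ɹexemɪikɹuhwele

The consonants /ɹ/, /x/, /w/, /l/ cannot be parsed into a legal (C)V(C) syllable (at most one coda consonant is licensed; onsets are limited to one consonant).
Epenthesis after each stranded consonant: /ɹ/ → /ɹe/, /x/ → /xe/, /w/ → /we/, /l/ → /le/.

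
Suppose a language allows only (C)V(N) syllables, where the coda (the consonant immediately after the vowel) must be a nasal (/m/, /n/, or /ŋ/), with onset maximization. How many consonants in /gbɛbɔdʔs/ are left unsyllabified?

Syllabifying with onset maximization leaves /g/, /d/, /ʔ/, /s/ stranded (only a nasal (/m/, /n/, or /ŋ/) is licensed in coda position; onsets are limited to one consonant).

4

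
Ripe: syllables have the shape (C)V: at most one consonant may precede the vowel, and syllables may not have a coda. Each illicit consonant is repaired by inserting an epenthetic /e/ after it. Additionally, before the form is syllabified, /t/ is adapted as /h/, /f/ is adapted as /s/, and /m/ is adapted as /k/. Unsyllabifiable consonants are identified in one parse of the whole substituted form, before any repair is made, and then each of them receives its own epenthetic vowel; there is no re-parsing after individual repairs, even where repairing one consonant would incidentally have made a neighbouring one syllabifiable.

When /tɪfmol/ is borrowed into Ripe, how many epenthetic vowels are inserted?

2

After substitution the input is /hɪskol/.
The unsyllabifiable consonants are /s/, /l/; each receives one epenthetic vowel.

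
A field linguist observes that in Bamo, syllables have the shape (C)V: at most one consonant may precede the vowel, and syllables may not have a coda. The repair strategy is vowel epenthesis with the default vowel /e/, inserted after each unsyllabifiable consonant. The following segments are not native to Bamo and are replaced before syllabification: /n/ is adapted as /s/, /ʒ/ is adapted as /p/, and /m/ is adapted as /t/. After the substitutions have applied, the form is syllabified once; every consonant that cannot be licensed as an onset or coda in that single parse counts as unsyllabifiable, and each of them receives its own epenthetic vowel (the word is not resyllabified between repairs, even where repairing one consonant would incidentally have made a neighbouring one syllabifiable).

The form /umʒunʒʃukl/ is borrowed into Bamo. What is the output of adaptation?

utepusepeʃukele

Substitution: /m/ → /t/, /ʒ/ → /p/, /n/ → /s/, giving /utpuspʃukl/.
Under (C)V, the unsyllabifiable consonants are /t/, /s/, /p/, /k/, /l/ (no codas are permitted; onsets are limited to one consonant).
Inserting the epenthetic vowel yields /t/ → /te/, /s/ → /se/, /p/ → /pe/, /k/ → /ke/, /l/ → /le/.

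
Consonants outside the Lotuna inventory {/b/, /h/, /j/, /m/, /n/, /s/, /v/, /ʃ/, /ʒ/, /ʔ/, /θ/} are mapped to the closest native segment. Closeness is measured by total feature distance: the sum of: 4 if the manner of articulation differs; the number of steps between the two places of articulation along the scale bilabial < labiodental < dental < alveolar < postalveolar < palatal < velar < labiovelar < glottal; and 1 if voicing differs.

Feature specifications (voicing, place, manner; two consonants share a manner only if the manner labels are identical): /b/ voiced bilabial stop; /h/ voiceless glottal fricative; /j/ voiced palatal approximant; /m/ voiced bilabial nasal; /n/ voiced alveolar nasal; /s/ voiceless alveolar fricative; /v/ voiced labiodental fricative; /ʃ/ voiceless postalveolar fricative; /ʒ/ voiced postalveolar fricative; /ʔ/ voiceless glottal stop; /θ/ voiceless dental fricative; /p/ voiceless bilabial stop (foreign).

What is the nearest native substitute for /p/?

b

/b/ is closest: same manner (stop), place distance 0 (bilabial→bilabial), voicing differs (+1); total 1. Next closest is /m/ at distance 5.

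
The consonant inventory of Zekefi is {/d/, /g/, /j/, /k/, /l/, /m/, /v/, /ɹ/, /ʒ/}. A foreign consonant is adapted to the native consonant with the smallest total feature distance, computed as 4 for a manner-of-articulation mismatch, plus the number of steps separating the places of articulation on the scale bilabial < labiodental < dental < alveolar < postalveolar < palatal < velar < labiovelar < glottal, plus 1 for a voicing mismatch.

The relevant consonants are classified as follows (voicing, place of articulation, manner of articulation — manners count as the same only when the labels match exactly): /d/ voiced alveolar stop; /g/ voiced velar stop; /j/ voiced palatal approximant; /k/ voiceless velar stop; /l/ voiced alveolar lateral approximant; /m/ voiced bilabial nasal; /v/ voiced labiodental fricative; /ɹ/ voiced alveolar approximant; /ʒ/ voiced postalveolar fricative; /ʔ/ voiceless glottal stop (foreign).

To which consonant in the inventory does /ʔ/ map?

/k/ is closest: same manner (stop), place distance 2 (glottal→velar), same voicing; total 2. Next closest is /g/ at distance 3.

k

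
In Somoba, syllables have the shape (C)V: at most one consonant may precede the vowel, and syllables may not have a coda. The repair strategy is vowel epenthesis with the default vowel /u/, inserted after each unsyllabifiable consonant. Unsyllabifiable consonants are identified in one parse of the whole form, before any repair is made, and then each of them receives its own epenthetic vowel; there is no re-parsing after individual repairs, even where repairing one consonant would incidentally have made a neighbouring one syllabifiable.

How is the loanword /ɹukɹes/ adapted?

Under (C)V, the unsyllabifiable consonants are /k/, /s/ (no codas are permitted; onsets are limited to one consonant).
Each unlicensed consonant becomes the onset of a new syllable: /k/ → /ku/, /s/ → /su/.

ɹukuɹesu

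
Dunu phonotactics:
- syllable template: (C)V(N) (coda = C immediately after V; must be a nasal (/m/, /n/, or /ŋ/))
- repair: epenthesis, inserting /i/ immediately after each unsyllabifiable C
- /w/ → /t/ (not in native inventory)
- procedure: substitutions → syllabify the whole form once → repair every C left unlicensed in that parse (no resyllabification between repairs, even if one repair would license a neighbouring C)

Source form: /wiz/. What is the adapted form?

Substitution: /w/ → /t/, giving /tiz/.
Syllabifying with onset maximization leaves /z/ stranded (only a nasal (/m/, /n/, or /ŋ/) is licensed in coda position; onsets are limited to one consonant).
Each unlicensed consonant becomes the onset of a new syllable: /z/ → /zi/.

tizi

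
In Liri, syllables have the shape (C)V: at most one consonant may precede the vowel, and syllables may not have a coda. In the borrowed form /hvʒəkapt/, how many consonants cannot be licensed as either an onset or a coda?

4

The consonants /h/, /v/, /p/, /t/ cannot be parsed into a legal (C)V syllable (no codas are permitted; onsets are limited to one consonant).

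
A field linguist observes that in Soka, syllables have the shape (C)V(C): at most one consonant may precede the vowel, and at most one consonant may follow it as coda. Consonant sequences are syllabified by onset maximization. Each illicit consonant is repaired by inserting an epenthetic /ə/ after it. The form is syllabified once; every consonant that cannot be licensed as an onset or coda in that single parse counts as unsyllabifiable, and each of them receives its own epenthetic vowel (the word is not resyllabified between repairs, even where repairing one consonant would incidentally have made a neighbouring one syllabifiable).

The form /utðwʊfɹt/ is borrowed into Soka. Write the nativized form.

utðəwʊfɹətə

The consonants /ð/, /ɹ/, /t/ cannot be parsed into a legal (C)V(C) syllable (at most one coda consonant is licensed; onsets are limited to one consonant).
Epenthesis after each stranded consonant: /ð/ → /ðə/, /ɹ/ → /ɹə/, /t/ → /tə/.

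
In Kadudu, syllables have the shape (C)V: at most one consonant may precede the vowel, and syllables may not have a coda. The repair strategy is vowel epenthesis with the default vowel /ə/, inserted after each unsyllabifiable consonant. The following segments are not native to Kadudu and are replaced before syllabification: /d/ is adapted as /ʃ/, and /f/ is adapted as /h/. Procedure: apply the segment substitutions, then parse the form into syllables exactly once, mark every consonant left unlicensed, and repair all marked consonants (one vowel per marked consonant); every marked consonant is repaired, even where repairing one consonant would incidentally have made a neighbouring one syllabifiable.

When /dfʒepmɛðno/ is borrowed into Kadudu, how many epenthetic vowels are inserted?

After substitution the input is /ʃhʒepmɛðno/.
The unsyllabifiable consonants are /ʃ/, /h/, /p/, /ð/; each receives one epenthetic vowel.

4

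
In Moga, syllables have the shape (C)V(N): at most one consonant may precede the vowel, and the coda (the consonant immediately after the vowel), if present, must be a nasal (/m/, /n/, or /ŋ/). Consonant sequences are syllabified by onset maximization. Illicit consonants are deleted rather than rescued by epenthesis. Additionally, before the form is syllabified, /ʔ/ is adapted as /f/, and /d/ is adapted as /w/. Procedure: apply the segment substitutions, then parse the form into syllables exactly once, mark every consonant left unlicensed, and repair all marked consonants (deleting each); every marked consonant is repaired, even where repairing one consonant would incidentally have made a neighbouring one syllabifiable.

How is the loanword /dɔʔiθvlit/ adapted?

wɔfili

Substitution: /d/ → /w/, /ʔ/ → /f/, giving /wɔfiθvlit/.
Under (C)V(N), the unsyllabifiable consonants are /θ/, /v/, /t/ (only a nasal (/m/, /n/, or /ŋ/) is licensed in coda position; onsets are limited to one consonant).
Deletion applies to /θ/, /v/, /t/.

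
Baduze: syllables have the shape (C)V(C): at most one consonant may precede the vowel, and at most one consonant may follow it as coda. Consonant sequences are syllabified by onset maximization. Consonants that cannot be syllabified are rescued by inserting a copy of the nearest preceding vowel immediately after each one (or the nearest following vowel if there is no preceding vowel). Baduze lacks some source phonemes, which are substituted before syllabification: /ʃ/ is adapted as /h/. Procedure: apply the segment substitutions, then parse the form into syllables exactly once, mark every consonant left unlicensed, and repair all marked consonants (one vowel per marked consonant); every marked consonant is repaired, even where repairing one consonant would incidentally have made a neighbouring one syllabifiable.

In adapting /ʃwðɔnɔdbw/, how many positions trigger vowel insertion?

4

After substitution the input is /hwðɔnɔdbw/.
The unsyllabifiable consonants are /h/, /w/, /b/, /w/; each receives one epenthetic vowel.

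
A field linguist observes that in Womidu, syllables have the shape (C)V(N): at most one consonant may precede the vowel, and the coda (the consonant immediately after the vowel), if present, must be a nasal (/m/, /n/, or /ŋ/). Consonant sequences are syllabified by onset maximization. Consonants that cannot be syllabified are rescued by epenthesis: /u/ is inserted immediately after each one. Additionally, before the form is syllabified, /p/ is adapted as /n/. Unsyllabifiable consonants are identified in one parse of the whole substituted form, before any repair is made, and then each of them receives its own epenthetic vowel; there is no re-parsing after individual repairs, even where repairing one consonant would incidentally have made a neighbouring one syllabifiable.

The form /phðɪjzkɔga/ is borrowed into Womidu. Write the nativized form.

nuhuðɪjuzukɔga

Substitution: /p/ → /n/, giving /nhðɪjzkɔga/.
Syllabifying with onset maximization leaves /n/, /h/, /j/, /z/ stranded (only a nasal (/m/, /n/, or /ŋ/) is licensed in coda position; onsets are limited to one consonant).
Inserting the epenthetic vowel yields /n/ → /nu/, /h/ → /hu/, /j/ → /ju/, /z/ → /zu/.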